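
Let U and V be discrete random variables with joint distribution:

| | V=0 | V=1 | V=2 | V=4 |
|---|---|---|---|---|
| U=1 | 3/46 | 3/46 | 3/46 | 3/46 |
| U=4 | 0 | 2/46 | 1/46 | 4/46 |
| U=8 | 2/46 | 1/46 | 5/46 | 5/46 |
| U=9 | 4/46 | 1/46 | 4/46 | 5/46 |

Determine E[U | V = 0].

P(V = 0) = 9/46.
Σ U·P over the event = 1·(3/46) + 8·(2/46) + 9·(4/46) = 55/46.
E[U | V = 0] = (55/46) / (9/46) = 55/9.

55/9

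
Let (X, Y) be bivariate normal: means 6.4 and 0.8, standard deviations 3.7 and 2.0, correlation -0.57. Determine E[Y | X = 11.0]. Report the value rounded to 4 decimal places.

-0.6173

E[Y | X=x] = μ_Y + ρ(σ_Y/σ_X)(x − μ_X) for jointly normal variables.
E[Y | X=11.0] = 0.8 + (-0.57)·(2.0/3.7)·(11.0 − (6.4)) = 0.8 + (-0.30811)·(4.6) = -0.6173.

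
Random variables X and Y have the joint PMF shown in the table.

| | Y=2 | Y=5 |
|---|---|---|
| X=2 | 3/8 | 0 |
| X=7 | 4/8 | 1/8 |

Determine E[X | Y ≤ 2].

P(Y ≤ 2) = 7/8.
Summing X·P(X=x,Y=y) over the conditioning event gives 17/4.
E[X | Y ≤ 2] = (17/4) / (7/8) = 34/7.

34/7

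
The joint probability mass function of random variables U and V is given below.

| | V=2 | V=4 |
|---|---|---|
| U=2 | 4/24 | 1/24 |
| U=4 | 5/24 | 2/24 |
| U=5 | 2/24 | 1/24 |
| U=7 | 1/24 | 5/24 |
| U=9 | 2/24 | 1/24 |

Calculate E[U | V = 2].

P(V = 2) = 7/12.
Σ U·P over the event = 2·(4/24) + 4·(5/24) + 5·(2/24) + 7·(1/24) + 9·(2/24) = 21/8.
E[U | V = 2] = (21/8) / (7/12) = 9/2.

9/2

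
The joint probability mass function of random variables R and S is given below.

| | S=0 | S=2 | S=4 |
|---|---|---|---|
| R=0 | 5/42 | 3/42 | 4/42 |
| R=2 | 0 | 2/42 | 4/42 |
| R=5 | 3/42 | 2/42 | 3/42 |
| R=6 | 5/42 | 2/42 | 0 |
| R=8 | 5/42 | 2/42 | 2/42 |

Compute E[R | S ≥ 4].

P(S ≥ 4) = 13/42.
Σ R·P over the event = 0·(4/42) + 2·(4/42) + 5·(3/42) + 8·(2/42) = 13/14.
E[R | S ≥ 4] = (13/14) / (13/42) = 3.

3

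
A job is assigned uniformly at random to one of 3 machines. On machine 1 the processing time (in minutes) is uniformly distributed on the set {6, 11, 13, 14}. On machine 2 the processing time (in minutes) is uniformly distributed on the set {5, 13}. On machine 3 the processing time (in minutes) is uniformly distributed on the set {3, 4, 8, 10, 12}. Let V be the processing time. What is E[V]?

137/15

E[V | machine 1] = (6+11+13+14)/4 = 11.
E[V | machine 2] = (5+13)/2 = 9.
E[V | machine 3] = (3+4+8+10+12)/5 = 37/5.
E[V] = (1/3)·(11) + (1/3)·(9) + (1/3)·(37/5) = 137/15.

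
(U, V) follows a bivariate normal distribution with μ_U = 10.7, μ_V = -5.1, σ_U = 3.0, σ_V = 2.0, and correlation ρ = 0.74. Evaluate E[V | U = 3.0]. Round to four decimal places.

E[V | U=x] = μ_V + ρ(σ_V/σ_U)(x − μ_U) for jointly normal variables.
E[V | U=3.0] = -5.1 + (0.74)·(2.0/3.0)·(3.0 − (10.7)) = -5.1 + (0.493333)·(-7.7) = -8.8987.

-8.8987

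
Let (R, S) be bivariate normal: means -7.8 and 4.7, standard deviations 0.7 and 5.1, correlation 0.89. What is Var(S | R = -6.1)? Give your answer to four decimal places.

For a bivariate normal, Var(S | R=x) = σ_S²(1 − ρ²).
Var(S | R=-6.1) = (5.1)²·(1 − (0.89)²) = 26.01·0.2079 = 5.4075.

5.4075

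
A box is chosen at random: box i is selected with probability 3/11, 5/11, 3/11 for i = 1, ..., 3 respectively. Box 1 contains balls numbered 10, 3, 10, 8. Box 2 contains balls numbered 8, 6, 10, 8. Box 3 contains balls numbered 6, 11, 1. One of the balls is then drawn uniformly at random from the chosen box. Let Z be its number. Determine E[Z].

E[Z | box 1] = (10+3+10+8)/4 = 31/4.
E[Z | box 2] = (8+6+10+8)/4 = 8.
E[Z | box 3] = (6+11+1)/3 = 6.
E[Z] = (3/11)·(31/4) + (5/11)·(8) + (3/11)·(6) = 325/44.

325/44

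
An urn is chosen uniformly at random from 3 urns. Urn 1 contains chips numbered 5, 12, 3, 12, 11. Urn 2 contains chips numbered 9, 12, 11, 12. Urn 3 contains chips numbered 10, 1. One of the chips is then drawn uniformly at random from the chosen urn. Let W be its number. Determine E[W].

E[W | urn 1] = (5+12+3+12+11)/5 = 43/5.
E[W | urn 2] = (9+12+11+12)/4 = 11.
E[W | urn 3] = (10+1)/2 = 11/2.
By the law of total expectation,
E[W] = (1/3)·(43/5) + (1/3)·(11) + (1/3)·(11/2) = 251/30.

251/30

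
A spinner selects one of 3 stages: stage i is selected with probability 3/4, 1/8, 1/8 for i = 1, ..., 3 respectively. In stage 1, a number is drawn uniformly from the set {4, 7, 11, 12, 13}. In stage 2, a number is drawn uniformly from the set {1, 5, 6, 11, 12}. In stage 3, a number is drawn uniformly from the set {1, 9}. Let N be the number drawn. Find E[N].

171/20

E[N | stage 1] = (4+7+11+12+13)/5 = 47/5.
E[N | stage 2] = (1+5+6+11+12)/5 = 7.
E[N | stage 3] = (1+9)/2 = 5.
E[N] = (3/4)·(47/5) + (1/8)·(7) + (1/8)·(5) = 171/20.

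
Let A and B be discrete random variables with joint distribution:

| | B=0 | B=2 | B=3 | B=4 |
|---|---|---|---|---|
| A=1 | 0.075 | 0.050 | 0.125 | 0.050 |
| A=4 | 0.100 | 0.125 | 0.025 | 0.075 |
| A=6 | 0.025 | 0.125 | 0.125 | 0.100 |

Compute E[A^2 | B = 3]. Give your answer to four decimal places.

18.2727

P(B = 3) = 0.275.
Σ A^2·P over the event = 1·(0.125) + 16·(0.025) + 36·(0.125) = 5.025.
E[A^2 | B = 3] = (5.025) / (0.275) = 18.2727.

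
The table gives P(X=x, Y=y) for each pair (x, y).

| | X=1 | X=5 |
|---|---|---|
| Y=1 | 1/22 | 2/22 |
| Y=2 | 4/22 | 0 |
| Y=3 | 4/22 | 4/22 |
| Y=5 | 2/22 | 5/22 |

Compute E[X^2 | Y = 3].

P(Y = 3) = 4/11.
Summing X^2·P(X=x,Y=y) over the conditioning event gives 52/11.
E[X^2 | Y = 3] = (52/11) / (4/11) = 13.

13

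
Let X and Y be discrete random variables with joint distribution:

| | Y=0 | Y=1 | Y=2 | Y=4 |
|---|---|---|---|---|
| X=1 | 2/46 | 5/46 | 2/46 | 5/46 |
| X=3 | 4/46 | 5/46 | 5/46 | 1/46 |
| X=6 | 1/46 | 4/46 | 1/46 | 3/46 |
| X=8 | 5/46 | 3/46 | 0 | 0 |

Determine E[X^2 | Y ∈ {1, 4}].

P(Y ∈ {1, 4}) = 13/23.
Σ X^2·P over the event = 1·(5/46) + 1·(5/46) + 9·(5/46) + 9·(1/46) + 36·(4/46) + 36·(3/46) + 64·(3/46) = 254/23.
E[X^2 | Y ∈ {1, 4}] = (254/23) / (13/23) = 254/13.

254/13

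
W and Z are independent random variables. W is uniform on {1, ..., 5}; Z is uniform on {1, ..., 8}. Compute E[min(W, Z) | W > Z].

2

P(W > Z) = 1/4.
Summing min(W,Z)·P(x,y) over outcomes with W > Z gives 1/2.
E[min(W, Z) | W > Z] = (1/2) / (1/4) = 2.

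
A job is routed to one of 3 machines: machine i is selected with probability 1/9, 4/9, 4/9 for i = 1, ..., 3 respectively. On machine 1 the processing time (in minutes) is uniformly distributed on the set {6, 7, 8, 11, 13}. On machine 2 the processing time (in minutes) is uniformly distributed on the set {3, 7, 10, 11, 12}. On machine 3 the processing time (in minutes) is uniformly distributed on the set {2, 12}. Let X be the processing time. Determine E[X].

119/15

E[X | machine 1] = (6+7+8+11+13)/5 = 9.
E[X | machine 2] = (3+7+10+11+12)/5 = 43/5.
E[X | machine 3] = (2+12)/2 = 7.
E[X] = (1/9)·(9) + (4/9)·(43/5) + (4/9)·(7) = 119/15.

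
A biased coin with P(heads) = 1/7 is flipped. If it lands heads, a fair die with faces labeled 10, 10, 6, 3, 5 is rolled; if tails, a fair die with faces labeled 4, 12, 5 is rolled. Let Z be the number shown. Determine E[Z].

244/35

E[Z | heads] = (10+10+6+3+5)/5 = 34/5.
E[Z | tails] = (4+12+5)/3 = 7.
By the law of total expectation,
E[Z] = (1/7)·(34/5) + (6/7)·(7) = 244/35.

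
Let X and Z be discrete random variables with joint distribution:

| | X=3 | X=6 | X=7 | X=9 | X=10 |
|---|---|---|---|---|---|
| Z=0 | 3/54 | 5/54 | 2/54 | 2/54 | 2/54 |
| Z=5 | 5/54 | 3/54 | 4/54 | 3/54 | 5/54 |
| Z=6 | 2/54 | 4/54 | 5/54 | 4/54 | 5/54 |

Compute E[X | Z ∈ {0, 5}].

229/34

P(Z ∈ {0, 5}) = 17/27.
Summing X·P(X=x,Z=y) over the conditioning event gives 229/54.
E[X | Z ∈ {0, 5}] = (229/54) / (17/27) = 229/34.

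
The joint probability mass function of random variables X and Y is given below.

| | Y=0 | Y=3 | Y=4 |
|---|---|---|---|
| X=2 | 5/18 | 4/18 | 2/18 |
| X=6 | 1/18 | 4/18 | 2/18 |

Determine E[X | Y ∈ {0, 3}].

24/7

P(Y ∈ {0, 3}) = 7/9.
Σ X·P over the event = 2·(5/18) + 2·(4/18) + 6·(1/18) + 6·(4/18) = 8/3.
E[X | Y ∈ {0, 3}] = (8/3) / (7/9) = 24/7.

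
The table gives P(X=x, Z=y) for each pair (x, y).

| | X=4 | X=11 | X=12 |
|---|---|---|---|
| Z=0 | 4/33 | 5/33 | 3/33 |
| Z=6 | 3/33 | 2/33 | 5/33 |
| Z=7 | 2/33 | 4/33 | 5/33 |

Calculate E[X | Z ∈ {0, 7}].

P(Z ∈ {0, 7}) = 23/33.
Σ X·P over the event = 4·(4/33) + 4·(2/33) + 11·(5/33) + 11·(4/33) + 12·(3/33) + 12·(5/33) = 73/11.
E[X | Z ∈ {0, 7}] = (73/11) / (23/33) = 219/23.

219/23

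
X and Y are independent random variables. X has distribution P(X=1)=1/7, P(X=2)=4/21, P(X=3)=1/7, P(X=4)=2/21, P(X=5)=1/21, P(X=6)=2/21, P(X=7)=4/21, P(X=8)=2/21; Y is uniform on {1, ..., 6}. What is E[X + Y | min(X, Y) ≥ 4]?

124/11

P(min(X, Y) ≥ 4) = 11/42.
Summing (X+Y)·P(x,y) over outcomes with min(X, Y) ≥ 4 gives 62/21.
E[X + Y | min(X, Y) ≥ 4] = (62/21) / (11/42) = 124/11.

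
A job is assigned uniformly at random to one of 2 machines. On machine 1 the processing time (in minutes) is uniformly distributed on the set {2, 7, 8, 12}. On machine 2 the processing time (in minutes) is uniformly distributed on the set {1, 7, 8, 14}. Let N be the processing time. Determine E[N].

E[N | machine 1] = (2+7+8+12)/4 = 29/4.
E[N | machine 2] = (1+7+8+14)/4 = 15/2.
E[N] = (1/2)·(29/4) + (1/2)·(15/2) = 59/8.

59/8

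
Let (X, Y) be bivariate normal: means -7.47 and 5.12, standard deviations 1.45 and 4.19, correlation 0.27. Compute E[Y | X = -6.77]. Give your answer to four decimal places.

For a bivariate normal, E[Y | X=x] = μ_Y + ρ·(σ_Y/σ_X)·(x − μ_X).
E[Y | X=-6.77] = 5.12 + (0.27)·(4.19/1.45)·(-6.77 − (-7.47)) = 5.12 + (0.78021)·(0.7) = 5.6661.

5.6661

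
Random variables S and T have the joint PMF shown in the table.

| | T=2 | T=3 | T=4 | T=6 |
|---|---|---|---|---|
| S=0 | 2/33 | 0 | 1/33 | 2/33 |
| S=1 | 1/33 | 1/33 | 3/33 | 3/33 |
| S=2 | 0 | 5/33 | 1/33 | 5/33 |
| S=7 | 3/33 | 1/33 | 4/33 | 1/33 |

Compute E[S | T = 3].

18/7

P(T = 3) = 7/33.
Σ S·P over the event = 1·(1/33) + 2·(5/33) + 7·(1/33) = 6/11.
E[S | T = 3] = (6/11) / (7/33) = 18/7.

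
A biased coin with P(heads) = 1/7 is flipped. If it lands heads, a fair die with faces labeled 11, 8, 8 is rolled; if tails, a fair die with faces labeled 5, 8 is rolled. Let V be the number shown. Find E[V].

48/7

E[V | heads] = (11+8+8)/3 = 9.
E[V | tails] = (5+8)/2 = 13/2.
By the law of total expectation,
E[V] = (1/7)·(9) + (6/7)·(13/2) = 48/7.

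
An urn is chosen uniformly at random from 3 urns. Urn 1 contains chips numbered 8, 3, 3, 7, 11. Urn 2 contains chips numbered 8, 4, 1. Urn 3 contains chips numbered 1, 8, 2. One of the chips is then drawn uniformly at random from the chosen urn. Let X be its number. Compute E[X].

24/5

E[X | urn 1] = (8+3+3+7+11)/5 = 32/5.
E[X | urn 2] = (8+4+1)/3 = 13/3.
E[X | urn 3] = (1+8+2)/3 = 11/3.
By the law of total expectation,
E[X] = (1/3)·(32/5) + (1/3)·(13/3) + (1/3)·(11/3) = 24/5.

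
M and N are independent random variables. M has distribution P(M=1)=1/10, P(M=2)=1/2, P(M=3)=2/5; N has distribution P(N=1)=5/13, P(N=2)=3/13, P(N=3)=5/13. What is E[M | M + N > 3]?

P(M + N > 3) = 97/130.
Summing M·P(x,y) over outcomes with M + N > 3 gives 241/130.
E[M | M + N > 3] = (241/130) / (97/130) = 241/97.

241/97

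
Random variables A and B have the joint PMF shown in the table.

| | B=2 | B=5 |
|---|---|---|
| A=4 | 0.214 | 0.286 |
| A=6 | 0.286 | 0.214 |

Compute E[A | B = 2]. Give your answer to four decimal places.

5.1440

P(B = 2) = 0.500.
Σ A·P over the event = 4·(0.214) + 6·(0.286) = 2.572.
E[A | B = 2] = (2.572) / (0.500) = 5.1440.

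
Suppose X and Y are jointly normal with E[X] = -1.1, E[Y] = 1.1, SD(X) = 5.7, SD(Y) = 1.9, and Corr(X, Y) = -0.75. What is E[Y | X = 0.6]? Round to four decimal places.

0.6750

For a bivariate normal, E[Y | X=x] = μ_Y + ρ·(σ_Y/σ_X)·(x − μ_X).
E[Y | X=0.6] = 1.1 + (-0.75)·(1.9/5.7)·(0.6 − (-1.1)) = 1.1 + (-0.25)·(1.7) = 0.6750.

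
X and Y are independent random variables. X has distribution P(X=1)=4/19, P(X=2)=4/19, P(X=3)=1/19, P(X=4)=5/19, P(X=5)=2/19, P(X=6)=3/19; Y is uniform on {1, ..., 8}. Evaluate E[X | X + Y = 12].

P(X + Y = 12) = 5/76.
Summing X·P(x,y) over outcomes with X + Y = 12 gives 6/19.
E[X | X + Y = 12] = (6/19) / (5/76) = 24/5.

24/5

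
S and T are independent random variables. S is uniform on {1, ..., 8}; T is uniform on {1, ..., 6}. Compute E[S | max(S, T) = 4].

Outcomes with max(S, T) = 4: (1,4), (2,4), (3,4), (4,1), (4,2), (4,3), (4,4), each with probability 1/48.
E[S | max(S, T) = 4] = (1 + 2 + 3 + 4 + 4 + 4 + 4) / 7 = 22/7.

22/7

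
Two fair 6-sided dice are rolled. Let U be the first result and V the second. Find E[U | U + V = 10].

Outcomes with U + V = 10: (4,6), (5,5), (6,4), each with probability 1/36.
E[U | U + V = 10] = (4 + 5 + 6) / 3 = 5.

5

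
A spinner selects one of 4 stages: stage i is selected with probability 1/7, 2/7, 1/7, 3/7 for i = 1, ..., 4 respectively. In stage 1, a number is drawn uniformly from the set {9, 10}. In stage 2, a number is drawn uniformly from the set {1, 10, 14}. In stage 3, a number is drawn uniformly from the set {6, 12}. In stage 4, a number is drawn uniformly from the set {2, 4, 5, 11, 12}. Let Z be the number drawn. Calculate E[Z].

E[Z | stage 1] = (9+10)/2 = 19/2.
E[Z | stage 2] = (1+10+14)/3 = 25/3.
E[Z | stage 3] = (6+12)/2 = 9.
E[Z | stage 4] = (2+4+5+11+12)/5 = 34/5.
E[Z] = (1/7)·(19/2) + (2/7)·(25/3) + (1/7)·(9) + (3/7)·(34/5) = 1667/210.

1667/210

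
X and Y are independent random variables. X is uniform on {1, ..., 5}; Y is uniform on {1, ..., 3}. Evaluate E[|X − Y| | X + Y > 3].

P(X + Y > 3) = 4/5.
Summing |X−Y|·P(x,y) over outcomes with X + Y > 3 gives 7/5.
E[|X − Y| | X + Y > 3] = (7/5) / (4/5) = 7/4.

7/4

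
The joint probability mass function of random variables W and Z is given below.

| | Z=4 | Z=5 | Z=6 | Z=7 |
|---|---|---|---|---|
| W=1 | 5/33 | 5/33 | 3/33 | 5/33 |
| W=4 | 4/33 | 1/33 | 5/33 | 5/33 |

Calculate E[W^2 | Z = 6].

P(Z = 6) = 8/33.
Summing W^2·P(W=x,Z=y) over the conditioning event gives 83/33.
E[W^2 | Z = 6] = (83/33) / (8/33) = 83/8.

83/8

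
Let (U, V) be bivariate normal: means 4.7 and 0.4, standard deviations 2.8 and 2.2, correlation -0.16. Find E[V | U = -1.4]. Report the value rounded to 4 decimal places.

1.1669

For a bivariate normal, E[V | U=x] = μ_V + ρ·(σ_V/σ_U)·(x − μ_U).
E[V | U=-1.4] = 0.4 + (-0.16)·(2.2/2.8)·(-1.4 − (4.7)) = 0.4 + (-0.125714)·(-6.1) = 1.1669.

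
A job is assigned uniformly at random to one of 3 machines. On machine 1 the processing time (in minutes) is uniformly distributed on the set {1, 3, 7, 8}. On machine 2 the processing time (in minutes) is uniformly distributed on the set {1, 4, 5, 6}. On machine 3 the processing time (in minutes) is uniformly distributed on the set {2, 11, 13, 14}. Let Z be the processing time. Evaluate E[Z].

E[Z | machine 1] = (1+3+7+8)/4 = 19/4.
E[Z | machine 2] = (1+4+5+6)/4 = 4.
E[Z | machine 3] = (2+11+13+14)/4 = 10.
By the law of total expectation,
E[Z] = (1/3)·(19/4) + (1/3)·(4) + (1/3)·(10) = 25/4.

25/4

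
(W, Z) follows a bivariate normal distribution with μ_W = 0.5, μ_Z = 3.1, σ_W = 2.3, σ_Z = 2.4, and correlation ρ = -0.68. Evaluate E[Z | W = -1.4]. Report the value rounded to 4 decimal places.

4.4482

The regression of Z on W has slope ρ·σ_Z/σ_W and passes through (μ_W, μ_Z).
E[Z | W=-1.4] = 3.1 + (-0.68)·(2.4/2.3)·(-1.4 − (0.5)) = 3.1 + (-0.70957)·(-1.9) = 4.4482.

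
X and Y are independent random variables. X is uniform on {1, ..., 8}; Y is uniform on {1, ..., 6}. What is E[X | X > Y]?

160/27

P(X > Y) = 9/16.
Summing X·P(x,y) over outcomes with X > Y gives 10/3.
E[X | X > Y] = (10/3) / (9/16) = 160/27.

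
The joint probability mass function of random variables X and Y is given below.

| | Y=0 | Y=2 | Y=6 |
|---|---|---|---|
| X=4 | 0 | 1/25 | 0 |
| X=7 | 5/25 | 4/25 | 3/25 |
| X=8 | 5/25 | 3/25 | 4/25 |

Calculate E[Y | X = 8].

5/2

P(X = 8) = 12/25.
Summing Y·P(X=x,Y=y) over the conditioning event gives 6/5.
E[Y | X = 8] = (6/5) / (12/25) = 5/2.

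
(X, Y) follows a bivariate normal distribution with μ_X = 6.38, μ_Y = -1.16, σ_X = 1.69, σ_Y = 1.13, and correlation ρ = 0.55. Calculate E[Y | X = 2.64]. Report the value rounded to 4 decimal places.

The regression of Y on X has slope ρ·σ_Y/σ_X and passes through (μ_X, μ_Y).
E[Y | X=2.64] = -1.16 + (0.55)·(1.13/1.69)·(2.64 − (6.38)) = -1.16 + (0.36775)·(-3.74) = -2.5354.

-2.5354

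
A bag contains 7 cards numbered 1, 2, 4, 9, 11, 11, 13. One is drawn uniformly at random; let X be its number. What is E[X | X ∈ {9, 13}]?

P(X ∈ {9, 13}) = 2/7.
Σ over the event: 9·1/7 + 13·1/7 = 22/7.
E[X | X ∈ {9, 13}] = (22/7) / (2/7) = 11.

11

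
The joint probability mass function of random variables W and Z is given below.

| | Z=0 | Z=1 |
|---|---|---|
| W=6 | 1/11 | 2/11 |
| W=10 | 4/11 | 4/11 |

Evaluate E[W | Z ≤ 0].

46/5

P(Z ≤ 0) = 5/11.
Σ W·P over the event = 6·(1/11) + 10·(4/11) = 46/11.
E[W | Z ≤ 0] = (46/11) / (5/11) = 46/5.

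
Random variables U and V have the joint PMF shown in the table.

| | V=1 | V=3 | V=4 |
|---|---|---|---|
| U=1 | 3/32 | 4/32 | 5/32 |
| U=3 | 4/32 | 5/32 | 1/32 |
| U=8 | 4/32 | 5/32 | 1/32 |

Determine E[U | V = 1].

P(V = 1) = 11/32.
Σ U·P over the event = 1·(3/32) + 3·(4/32) + 8·(4/32) = 47/32.
E[U | V = 1] = (47/32) / (11/32) = 47/11.

47/11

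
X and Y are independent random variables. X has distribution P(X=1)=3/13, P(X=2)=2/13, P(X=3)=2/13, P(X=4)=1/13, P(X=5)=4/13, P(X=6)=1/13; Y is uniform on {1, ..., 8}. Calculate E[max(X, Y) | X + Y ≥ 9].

285/43

P(X + Y ≥ 9) = 43/104.
Summing max(X,Y)·P(x,y) over outcomes with X + Y ≥ 9 gives 285/104.
E[max(X, Y) | X + Y ≥ 9] = (285/104) / (43/104) = 285/43.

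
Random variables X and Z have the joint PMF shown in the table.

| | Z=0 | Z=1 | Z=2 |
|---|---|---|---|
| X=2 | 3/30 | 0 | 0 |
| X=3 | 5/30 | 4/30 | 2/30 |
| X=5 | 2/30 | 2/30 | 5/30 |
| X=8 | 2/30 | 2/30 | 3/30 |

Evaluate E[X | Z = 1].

19/4

P(Z = 1) = 4/15.
Σ X·P over the event = 3·(4/30) + 5·(2/30) + 8·(2/30) = 19/15.
E[X | Z = 1] = (19/15) / (4/15) = 19/4.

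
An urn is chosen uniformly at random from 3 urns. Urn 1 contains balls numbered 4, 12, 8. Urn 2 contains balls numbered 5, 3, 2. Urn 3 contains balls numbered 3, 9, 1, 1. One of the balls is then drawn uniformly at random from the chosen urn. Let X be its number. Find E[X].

E[X | urn 1] = (4+12+8)/3 = 8.
E[X | urn 2] = (5+3+2)/3 = 10/3.
E[X | urn 3] = (3+9+1+1)/4 = 7/2.
E[X] = (1/3)·(8) + (1/3)·(10/3) + (1/3)·(7/2) = 89/18.

89/18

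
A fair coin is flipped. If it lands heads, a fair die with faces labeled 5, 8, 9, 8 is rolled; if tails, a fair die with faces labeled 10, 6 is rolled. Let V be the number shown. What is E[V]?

E[V | heads] = (5+8+9+8)/4 = 15/2.
E[V | tails] = (10+6)/2 = 8.
E[V] = (1/2)·(15/2) + (1/2)·(8) = 31/4.

31/4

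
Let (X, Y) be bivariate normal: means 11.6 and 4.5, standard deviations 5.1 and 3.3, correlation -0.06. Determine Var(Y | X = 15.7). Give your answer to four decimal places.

10.8508

Var(Y | X=x) = (1 − ρ²)·σ_Y².
Var(Y | X=15.7) = (3.3)²·(1 − (-0.06)²) = 10.89·0.9964 = 10.8508.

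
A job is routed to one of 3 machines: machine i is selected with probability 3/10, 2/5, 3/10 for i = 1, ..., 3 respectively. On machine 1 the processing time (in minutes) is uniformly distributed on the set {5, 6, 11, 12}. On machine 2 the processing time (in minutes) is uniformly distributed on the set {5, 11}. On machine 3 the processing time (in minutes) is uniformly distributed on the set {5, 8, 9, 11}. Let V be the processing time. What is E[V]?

E[V | machine 1] = (5+6+11+12)/4 = 17/2.
E[V | machine 2] = (5+11)/2 = 8.
E[V | machine 3] = (5+8+9+11)/4 = 33/4.
By the law of total expectation,
E[V] = (3/10)·(17/2) + (2/5)·(8) + (3/10)·(33/4) = 329/40.

329/40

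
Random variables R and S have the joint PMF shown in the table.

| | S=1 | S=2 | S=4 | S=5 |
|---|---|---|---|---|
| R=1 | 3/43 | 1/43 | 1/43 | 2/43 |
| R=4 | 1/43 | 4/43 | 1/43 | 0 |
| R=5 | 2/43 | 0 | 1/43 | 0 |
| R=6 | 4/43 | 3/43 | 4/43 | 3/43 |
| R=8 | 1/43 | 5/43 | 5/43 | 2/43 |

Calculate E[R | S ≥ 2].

185/32

P(S ≥ 2) = 32/43.
Summing R·P(R=x,S=y) over the conditioning event gives 185/43.
E[R | S ≥ 2] = (185/43) / (32/43) = 185/32.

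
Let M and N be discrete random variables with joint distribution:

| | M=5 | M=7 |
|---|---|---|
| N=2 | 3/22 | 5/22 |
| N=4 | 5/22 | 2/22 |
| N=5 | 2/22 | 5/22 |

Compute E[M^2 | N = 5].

P(N = 5) = 7/22.
Σ M^2·P over the event = 25·(2/22) + 49·(5/22) = 295/22.
E[M^2 | N = 5] = (295/22) / (7/22) = 295/7.

295/7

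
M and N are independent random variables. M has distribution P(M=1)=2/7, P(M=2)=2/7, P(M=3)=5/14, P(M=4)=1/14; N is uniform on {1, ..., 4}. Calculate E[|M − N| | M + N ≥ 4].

29/22

P(M + N ≥ 4) = 11/14.
Summing |M−N|·P(x,y) over outcomes with M + N ≥ 4 gives 29/28.
E[|M − N| | M + N ≥ 4] = (29/28) / (11/14) = 29/22.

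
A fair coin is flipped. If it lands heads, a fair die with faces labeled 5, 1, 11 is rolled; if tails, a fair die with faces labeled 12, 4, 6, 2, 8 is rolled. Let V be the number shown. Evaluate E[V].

E[V | heads] = (5+1+11)/3 = 17/3.
E[V | tails] = (12+4+6+2+8)/5 = 32/5.
E[V] = (1/2)·(17/3) + (1/2)·(32/5) = 181/30.

181/30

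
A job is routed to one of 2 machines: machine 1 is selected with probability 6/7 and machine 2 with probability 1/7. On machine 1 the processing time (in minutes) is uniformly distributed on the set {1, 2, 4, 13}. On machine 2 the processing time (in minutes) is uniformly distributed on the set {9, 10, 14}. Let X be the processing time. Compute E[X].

41/7

E[X | machine 1] = (1+2+4+13)/4 = 5.
E[X | machine 2] = (9+10+14)/3 = 11.
By the law of total expectation,
E[X] = (6/7)·(5) + (1/7)·(11) = 41/7.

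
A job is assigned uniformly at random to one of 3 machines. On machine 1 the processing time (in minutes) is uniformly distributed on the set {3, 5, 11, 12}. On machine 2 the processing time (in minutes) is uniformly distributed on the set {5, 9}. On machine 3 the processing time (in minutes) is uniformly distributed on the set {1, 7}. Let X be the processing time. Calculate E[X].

E[X | machine 1] = (3+5+11+12)/4 = 31/4.
E[X | machine 2] = (5+9)/2 = 7.
E[X | machine 3] = (1+7)/2 = 4.
E[X] = (1/3)·(31/4) + (1/3)·(7) + (1/3)·(4) = 25/4.

25/4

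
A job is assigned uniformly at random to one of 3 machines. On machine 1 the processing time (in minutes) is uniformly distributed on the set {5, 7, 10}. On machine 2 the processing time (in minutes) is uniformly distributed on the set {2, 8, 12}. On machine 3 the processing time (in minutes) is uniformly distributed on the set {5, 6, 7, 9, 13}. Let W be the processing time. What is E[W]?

68/9

E[W | machine 1] = (5+7+10)/3 = 22/3.
E[W | machine 2] = (2+8+12)/3 = 22/3.
E[W | machine 3] = (5+6+7+9+13)/5 = 8.
E[W] = (1/3)·(22/3) + (1/3)·(22/3) + (1/3)·(8) = 68/9.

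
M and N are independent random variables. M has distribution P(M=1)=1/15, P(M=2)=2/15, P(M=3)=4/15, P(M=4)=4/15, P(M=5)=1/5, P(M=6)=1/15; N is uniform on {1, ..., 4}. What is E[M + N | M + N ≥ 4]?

P(M + N ≥ 4) = 14/15.
Summing (M+N)·P(x,y) over outcomes with M + N ≥ 4 gives 71/12.
E[M + N | M + N ≥ 4] = (71/12) / (14/15) = 355/56.

355/56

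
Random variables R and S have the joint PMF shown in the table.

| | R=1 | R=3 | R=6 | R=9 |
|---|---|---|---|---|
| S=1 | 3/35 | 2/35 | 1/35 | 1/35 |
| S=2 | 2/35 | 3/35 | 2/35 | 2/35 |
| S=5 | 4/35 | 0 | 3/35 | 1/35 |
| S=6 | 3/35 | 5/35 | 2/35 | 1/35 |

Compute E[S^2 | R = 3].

97/5

P(R = 3) = 2/7.
Σ S^2·P over the event = 1·(2/35) + 4·(3/35) + 36·(5/35) = 194/35.
E[S^2 | R = 3] = (194/35) / (2/7) = 97/5.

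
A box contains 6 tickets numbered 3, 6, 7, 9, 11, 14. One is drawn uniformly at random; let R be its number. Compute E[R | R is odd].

15/2

P(R is odd) = 2/3.
Σ over the event: 3·1/6 + 7·1/6 + 9·1/6 + 11·1/6 = 5.
E[R | R is odd] = (5) / (2/3) = 15/2.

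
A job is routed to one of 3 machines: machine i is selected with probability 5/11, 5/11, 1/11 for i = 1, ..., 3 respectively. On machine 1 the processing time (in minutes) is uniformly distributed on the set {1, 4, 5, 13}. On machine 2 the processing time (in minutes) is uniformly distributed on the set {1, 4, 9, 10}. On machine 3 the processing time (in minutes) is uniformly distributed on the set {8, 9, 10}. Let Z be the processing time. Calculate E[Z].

E[Z | machine 1] = (1+4+5+13)/4 = 23/4.
E[Z | machine 2] = (1+4+9+10)/4 = 6.
E[Z | machine 3] = (8+9+10)/3 = 9.
E[Z] = (5/11)·(23/4) + (5/11)·(6) + (1/11)·(9) = 271/44.

271/44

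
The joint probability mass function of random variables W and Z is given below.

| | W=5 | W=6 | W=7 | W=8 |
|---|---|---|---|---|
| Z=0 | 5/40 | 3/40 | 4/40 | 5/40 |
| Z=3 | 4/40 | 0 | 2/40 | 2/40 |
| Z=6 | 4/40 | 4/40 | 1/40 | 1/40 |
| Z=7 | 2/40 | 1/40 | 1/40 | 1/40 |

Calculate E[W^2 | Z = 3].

163/4

P(Z = 3) = 1/5.
Σ W^2·P over the event = 25·(4/40) + 49·(2/40) + 64·(2/40) = 163/20.
E[W^2 | Z = 3] = (163/20) / (1/5) = 163/4.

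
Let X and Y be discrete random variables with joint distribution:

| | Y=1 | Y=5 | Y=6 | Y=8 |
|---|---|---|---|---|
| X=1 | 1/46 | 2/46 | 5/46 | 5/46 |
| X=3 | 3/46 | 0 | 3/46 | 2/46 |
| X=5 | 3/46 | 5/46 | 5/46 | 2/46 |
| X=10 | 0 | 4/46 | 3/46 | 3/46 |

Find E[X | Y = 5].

P(Y = 5) = 11/46.
Σ X·P over the event = 1·(2/46) + 5·(5/46) + 10·(4/46) = 67/46.
E[X | Y = 5] = (67/46) / (11/46) = 67/11.

67/11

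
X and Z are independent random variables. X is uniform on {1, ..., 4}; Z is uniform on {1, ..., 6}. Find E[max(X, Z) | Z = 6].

Outcomes with Z = 6: (1,6), (2,6), (3,6), (4,6), each with probability 1/24.
E[max(X, Z) | Z = 6] = (6 + 6 + 6 + 6) / 4 = 6.

6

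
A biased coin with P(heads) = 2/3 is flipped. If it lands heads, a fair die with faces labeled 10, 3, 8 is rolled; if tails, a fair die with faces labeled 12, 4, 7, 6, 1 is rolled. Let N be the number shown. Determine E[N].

20/3

E[N | heads] = (10+3+8)/3 = 7.
E[N | tails] = (12+4+7+6+1)/5 = 6.
E[N] = (2/3)·(7) + (1/3)·(6) = 20/3.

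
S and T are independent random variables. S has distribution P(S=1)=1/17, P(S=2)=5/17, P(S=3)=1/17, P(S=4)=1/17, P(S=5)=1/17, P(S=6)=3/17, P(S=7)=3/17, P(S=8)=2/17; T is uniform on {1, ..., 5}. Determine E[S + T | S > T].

467/54

P(S > T) = 54/85.
Summing (S+T)·P(x,y) over outcomes with S > T gives 467/85.
E[S + T | S > T] = (467/85) / (54/85) = 467/54.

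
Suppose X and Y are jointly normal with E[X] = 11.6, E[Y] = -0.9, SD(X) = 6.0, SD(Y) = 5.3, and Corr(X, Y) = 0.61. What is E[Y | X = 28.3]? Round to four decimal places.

8.0985

The regression of Y on X has slope ρ·σ_Y/σ_X and passes through (μ_X, μ_Y).
E[Y | X=28.3] = -0.9 + (0.61)·(5.3/6.0)·(28.3 − (11.6)) = -0.9 + (0.53883)·(16.7) = 8.0985.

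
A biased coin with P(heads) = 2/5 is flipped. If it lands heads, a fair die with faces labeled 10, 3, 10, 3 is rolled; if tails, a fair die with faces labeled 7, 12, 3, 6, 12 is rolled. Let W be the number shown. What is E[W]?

37/5

E[W | heads] = (10+3+10+3)/4 = 13/2.
E[W | tails] = (7+12+3+6+12)/5 = 8.
E[W] = (2/5)·(13/2) + (3/5)·(8) = 37/5.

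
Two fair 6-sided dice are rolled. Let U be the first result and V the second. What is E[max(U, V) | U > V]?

14/3

P(U > V) = 5/12.
Summing max(U,V)·P(x,y) over outcomes with U > V gives 35/18.
E[max(U, V) | U > V] = (35/18) / (5/12) = 14/3.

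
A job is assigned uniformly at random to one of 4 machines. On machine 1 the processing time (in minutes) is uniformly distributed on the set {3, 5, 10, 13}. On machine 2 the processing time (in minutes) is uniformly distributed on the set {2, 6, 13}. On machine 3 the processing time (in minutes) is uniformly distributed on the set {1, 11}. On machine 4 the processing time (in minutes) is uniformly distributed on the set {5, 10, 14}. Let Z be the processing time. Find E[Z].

365/48

E[Z | machine 1] = (3+5+10+13)/4 = 31/4.
E[Z | machine 2] = (2+6+13)/3 = 7.
E[Z | machine 3] = (1+11)/2 = 6.
E[Z | machine 4] = (5+10+14)/3 = 29/3.
By the law of total expectation,
E[Z] = (1/4)·(31/4) + (1/4)·(7) + (1/4)·(6) + (1/4)·(29/3) = 365/48.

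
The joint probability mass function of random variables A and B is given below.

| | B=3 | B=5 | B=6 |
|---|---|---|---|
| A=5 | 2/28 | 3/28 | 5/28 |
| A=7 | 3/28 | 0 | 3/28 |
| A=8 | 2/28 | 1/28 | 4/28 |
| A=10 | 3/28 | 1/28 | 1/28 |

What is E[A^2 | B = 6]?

628/13

P(B = 6) = 13/28.
Σ A^2·P over the event = 25·(5/28) + 49·(3/28) + 64·(4/28) + 100·(1/28) = 157/7.
E[A^2 | B = 6] = (157/7) / (13/28) = 628/13.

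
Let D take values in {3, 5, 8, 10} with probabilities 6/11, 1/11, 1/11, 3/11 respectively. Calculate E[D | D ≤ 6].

23/7

P(D ≤ 6) = 7/11.
Σ over the event: 3·6/11 + 5·1/11 = 23/11.
E[D | D ≤ 6] = (23/11) / (7/11) = 23/7.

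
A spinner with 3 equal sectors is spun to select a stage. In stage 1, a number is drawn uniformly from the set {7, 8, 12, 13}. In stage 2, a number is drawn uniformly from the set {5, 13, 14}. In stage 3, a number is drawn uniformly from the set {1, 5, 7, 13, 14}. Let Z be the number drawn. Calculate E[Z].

86/9

E[Z | stage 1] = (7+8+12+13)/4 = 10.
E[Z | stage 2] = (5+13+14)/3 = 32/3.
E[Z | stage 3] = (1+5+7+13+14)/5 = 8.
E[Z] = (1/3)·(10) + (1/3)·(32/3) + (1/3)·(8) = 86/9.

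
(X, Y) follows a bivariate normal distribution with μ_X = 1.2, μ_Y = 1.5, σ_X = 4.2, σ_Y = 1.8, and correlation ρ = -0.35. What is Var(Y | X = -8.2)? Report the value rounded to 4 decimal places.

2.8431

For a bivariate normal, Var(Y | X=x) = σ_Y²(1 − ρ²).
Var(Y | X=-8.2) = (1.8)²·(1 − (-0.35)²) = 3.24·0.8775 = 2.8431.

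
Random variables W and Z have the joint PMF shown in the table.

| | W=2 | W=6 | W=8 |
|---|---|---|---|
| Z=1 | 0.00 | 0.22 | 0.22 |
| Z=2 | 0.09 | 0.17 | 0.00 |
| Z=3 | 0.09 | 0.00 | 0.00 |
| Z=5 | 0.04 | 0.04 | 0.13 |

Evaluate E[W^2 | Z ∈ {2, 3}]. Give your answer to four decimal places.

19.5429

P(Z ∈ {2, 3}) = 0.35.
Σ W^2·P over the event = 4·(0.09) + 4·(0.09) + 36·(0.17) = 6.84.
E[W^2 | Z ∈ {2, 3}] = (6.84) / (0.35) = 19.5429.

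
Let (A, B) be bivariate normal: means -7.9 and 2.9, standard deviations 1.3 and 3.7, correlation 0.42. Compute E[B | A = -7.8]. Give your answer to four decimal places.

3.0195

The regression of B on A has slope ρ·σ_B/σ_A and passes through (μ_A, μ_B).
E[B | A=-7.8] = 2.9 + (0.42)·(3.7/1.3)·(-7.8 − (-7.9)) = 2.9 + (1.1954)·(0.1) = 3.0195.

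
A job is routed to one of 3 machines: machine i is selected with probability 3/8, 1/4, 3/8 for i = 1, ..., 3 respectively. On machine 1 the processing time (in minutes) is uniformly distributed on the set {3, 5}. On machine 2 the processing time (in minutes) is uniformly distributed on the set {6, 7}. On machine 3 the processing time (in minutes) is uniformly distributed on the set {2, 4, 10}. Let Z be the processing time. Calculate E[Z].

E[Z | machine 1] = (3+5)/2 = 4.
E[Z | machine 2] = (6+7)/2 = 13/2.
E[Z | machine 3] = (2+4+10)/3 = 16/3.
E[Z] = (3/8)·(4) + (1/4)·(13/2) + (3/8)·(16/3) = 41/8.

41/8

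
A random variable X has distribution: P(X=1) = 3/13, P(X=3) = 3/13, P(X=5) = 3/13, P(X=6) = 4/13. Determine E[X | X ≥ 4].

39/7

P(X ≥ 4) = 7/13.
Σ over the event: 5·3/13 + 6·4/13 = 3.
E[X | X ≥ 4] = (3) / (7/13) = 39/7.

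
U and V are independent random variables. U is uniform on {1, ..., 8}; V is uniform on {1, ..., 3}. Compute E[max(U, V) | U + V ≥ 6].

P(U + V ≥ 6) = 5/8.
Summing max(U,V)·P(x,y) over outcomes with U + V ≥ 6 gives 89/24.
E[max(U, V) | U + V ≥ 6] = (89/24) / (5/8) = 89/15.

89/15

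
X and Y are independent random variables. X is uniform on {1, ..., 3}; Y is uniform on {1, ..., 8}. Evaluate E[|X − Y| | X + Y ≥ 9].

Outcomes with X + Y ≥ 9: (1,8), (2,7), (2,8), (3,6), (3,7), (3,8), each with probability 1/24.
E[|X − Y| | X + Y ≥ 9] = (7 + 5 + 6 + 3 + 4 + 5) / 6 = 5.

5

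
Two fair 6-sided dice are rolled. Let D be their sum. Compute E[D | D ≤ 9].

94/15

P(D ≤ 9) = 5/6.
Σ over the event: 2·1/36 + 3·1/18 + 4·1/12 + 5·1/9 + 6·5/36 + 7·1/6 + 8·5/36 + 9·1/9 = 47/9.
E[D | D ≤ 9] = (47/9) / (5/6) = 94/15.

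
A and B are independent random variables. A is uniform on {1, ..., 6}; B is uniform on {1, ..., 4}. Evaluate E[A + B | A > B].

P(A > B) = 7/12.
Summing (A+B)·P(x,y) over outcomes with A > B gives 47/12.
E[A + B | A > B] = (47/12) / (7/12) = 47/7.

47/7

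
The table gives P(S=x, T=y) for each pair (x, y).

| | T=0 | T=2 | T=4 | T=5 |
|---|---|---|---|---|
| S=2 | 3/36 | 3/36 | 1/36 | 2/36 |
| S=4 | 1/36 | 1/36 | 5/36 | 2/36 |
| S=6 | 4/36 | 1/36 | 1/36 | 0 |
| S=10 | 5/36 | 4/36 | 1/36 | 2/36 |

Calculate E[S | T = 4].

P(T = 4) = 2/9.
Σ S·P over the event = 2·(1/36) + 4·(5/36) + 6·(1/36) + 10·(1/36) = 19/18.
E[S | T = 4] = (19/18) / (2/9) = 19/4.

19/4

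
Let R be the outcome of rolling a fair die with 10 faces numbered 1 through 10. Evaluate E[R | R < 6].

Given R < 6, R is equally likely to be any of {1, 2, 3, 4, 5}.
E[R | R < 6] = (1 + 2 + 3 + 4 + 5) / 5 = 3.

3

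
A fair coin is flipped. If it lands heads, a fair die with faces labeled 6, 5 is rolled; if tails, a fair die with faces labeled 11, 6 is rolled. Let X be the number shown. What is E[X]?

E[X | heads] = (6+5)/2 = 11/2.
E[X | tails] = (11+6)/2 = 17/2.
By the law of total expectation,
E[X] = (1/2)·(11/2) + (1/2)·(17/2) = 7.

7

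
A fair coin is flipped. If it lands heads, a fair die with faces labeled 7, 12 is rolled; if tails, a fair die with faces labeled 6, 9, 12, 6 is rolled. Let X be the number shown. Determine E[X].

71/8

E[X | heads] = (7+12)/2 = 19/2.
E[X | tails] = (6+9+12+6)/4 = 33/4.
E[X] = (1/2)·(19/2) + (1/2)·(33/4) = 71/8.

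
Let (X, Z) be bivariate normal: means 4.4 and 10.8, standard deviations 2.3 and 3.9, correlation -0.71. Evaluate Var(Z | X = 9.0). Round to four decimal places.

7.5426

For a bivariate normal, Var(Z | X=x) = σ_Z²(1 − ρ²).
Var(Z | X=9.0) = (3.9)²·(1 − (-0.71)²) = 15.21·0.4959 = 7.5426.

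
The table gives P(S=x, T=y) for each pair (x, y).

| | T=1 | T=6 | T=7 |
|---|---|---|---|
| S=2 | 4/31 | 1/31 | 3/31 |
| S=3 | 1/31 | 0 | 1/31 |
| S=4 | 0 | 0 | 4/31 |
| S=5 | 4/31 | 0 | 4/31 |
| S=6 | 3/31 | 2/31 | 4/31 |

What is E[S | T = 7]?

69/16

P(T = 7) = 16/31.
Σ S·P over the event = 2·(3/31) + 3·(1/31) + 4·(4/31) + 5·(4/31) + 6·(4/31) = 69/31.
E[S | T = 7] = (69/31) / (16/31) = 69/16.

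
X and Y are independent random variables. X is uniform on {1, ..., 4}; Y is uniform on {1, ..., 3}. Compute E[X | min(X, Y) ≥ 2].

Outcomes with min(X, Y) ≥ 2: (2,2), (2,3), (3,2), (3,3), (4,2), (4,3), each with probability 1/12.
E[X | min(X, Y) ≥ 2] = (2 + 2 + 3 + 3 + 4 + 4) / 6 = 3.

3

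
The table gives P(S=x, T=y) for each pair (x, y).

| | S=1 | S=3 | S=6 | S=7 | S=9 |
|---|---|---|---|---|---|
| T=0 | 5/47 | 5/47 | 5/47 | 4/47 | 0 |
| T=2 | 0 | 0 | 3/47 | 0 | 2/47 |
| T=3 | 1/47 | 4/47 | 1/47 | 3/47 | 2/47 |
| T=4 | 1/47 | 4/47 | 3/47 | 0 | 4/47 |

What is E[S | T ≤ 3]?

172/35

P(T ≤ 3) = 35/47.
Summing S·P(S=x,T=y) over the conditioning event gives 172/47.
E[S | T ≤ 3] = (172/47) / (35/47) = 172/35.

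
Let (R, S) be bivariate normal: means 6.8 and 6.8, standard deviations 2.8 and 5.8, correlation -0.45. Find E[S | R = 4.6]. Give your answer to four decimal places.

8.8507

E[S | R=x] = μ_S + ρ(σ_S/σ_R)(x − μ_R) for jointly normal variables.
E[S | R=4.6] = 6.8 + (-0.45)·(5.8/2.8)·(4.6 − (6.8)) = 6.8 + (-0.93214)·(-2.2) = 8.8507.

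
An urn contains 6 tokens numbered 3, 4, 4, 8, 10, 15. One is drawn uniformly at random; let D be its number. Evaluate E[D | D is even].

P(D is even) = 2/3.
Σ over the event: 4·1/3 + 8·1/6 + 10·1/6 = 13/3.
E[D | D is even] = (13/3) / (2/3) = 13/2.

13/2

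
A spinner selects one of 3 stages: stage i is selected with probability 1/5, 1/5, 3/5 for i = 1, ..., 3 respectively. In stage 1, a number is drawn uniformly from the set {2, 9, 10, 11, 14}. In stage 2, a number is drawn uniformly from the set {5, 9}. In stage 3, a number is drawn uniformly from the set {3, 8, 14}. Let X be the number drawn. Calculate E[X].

E[X | stage 1] = (2+9+10+11+14)/5 = 46/5.
E[X | stage 2] = (5+9)/2 = 7.
E[X | stage 3] = (3+8+14)/3 = 25/3.
By the law of total expectation,
E[X] = (1/5)·(46/5) + (1/5)·(7) + (3/5)·(25/3) = 206/25.

206/25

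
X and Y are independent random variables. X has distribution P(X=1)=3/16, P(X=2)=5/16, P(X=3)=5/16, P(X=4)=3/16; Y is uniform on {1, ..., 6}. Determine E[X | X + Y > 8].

P(X + Y > 8) = 11/96.
Summing X·P(x,y) over outcomes with X + Y > 8 gives 13/32.
E[X | X + Y > 8] = (13/32) / (11/96) = 39/11.

39/11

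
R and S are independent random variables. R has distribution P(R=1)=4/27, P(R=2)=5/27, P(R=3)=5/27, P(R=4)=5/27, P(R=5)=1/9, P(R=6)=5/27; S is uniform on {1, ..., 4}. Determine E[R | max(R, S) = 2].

P(max(R, S) = 2) = 7/54.
Summing R·P(x,y) over outcomes with max(R, S) = 2 gives 2/9.
E[R | max(R, S) = 2] = (2/9) / (7/54) = 12/7.

12/7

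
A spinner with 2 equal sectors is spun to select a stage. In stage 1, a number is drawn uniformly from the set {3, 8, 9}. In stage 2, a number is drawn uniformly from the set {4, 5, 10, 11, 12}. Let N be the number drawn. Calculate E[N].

E[N | stage 1] = (3+8+9)/3 = 20/3.
E[N | stage 2] = (4+5+10+11+12)/5 = 42/5.
By the law of total expectation,
E[N] = (1/2)·(20/3) + (1/2)·(42/5) = 113/15.

113/15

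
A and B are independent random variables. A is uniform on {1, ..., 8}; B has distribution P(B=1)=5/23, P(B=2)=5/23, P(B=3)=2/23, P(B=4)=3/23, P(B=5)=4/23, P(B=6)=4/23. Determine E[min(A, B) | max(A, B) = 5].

P(max(A, B) = 5) = 35/184.
Summing min(A,B)·P(x,y) over outcomes with max(A, B) = 5 gives 93/184.
E[min(A, B) | max(A, B) = 5] = (93/184) / (35/184) = 93/35.

93/35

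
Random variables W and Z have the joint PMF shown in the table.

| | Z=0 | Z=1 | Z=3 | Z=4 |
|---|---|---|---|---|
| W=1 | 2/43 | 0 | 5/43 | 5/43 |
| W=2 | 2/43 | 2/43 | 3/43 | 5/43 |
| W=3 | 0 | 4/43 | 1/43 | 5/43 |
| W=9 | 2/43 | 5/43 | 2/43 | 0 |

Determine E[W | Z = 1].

P(Z = 1) = 11/43.
Σ W·P over the event = 2·(2/43) + 3·(4/43) + 9·(5/43) = 61/43.
E[W | Z = 1] = (61/43) / (11/43) = 61/11.

61/11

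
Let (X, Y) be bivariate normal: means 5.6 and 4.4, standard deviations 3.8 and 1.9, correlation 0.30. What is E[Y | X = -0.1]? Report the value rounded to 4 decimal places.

3.5450

For a bivariate normal, E[Y | X=x] = μ_Y + ρ·(σ_Y/σ_X)·(x − μ_X).
E[Y | X=-0.1] = 4.4 + (0.30)·(1.9/3.8)·(-0.1 − (5.6)) = 4.4 + (0.15)·(-5.7) = 3.5450.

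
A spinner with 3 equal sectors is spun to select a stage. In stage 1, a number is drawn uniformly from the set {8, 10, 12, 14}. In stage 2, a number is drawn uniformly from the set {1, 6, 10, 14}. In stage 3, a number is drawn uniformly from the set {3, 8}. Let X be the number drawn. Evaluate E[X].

97/12

E[X | stage 1] = (8+10+12+14)/4 = 11.
E[X | stage 2] = (1+6+10+14)/4 = 31/4.
E[X | stage 3] = (3+8)/2 = 11/2.
By the law of total expectation,
E[X] = (1/3)·(11) + (1/3)·(31/4) + (1/3)·(11/2) = 97/12.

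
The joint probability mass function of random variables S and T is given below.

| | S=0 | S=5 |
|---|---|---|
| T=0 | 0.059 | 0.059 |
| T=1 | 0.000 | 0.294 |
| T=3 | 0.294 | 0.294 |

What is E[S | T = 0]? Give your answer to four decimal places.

P(T = 0) = 0.118.
Σ S·P over the event = 0·(0.059) + 5·(0.059) = 0.295.
E[S | T = 0] = (0.295) / (0.118) = 2.5000.

2.5000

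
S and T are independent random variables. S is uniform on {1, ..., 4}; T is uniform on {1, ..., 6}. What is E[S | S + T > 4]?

P(S + T > 4) = 3/4.
Summing S·P(x,y) over outcomes with S + T > 4 gives 25/12.
E[S | S + T > 4] = (25/12) / (3/4) = 25/9.

25/9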